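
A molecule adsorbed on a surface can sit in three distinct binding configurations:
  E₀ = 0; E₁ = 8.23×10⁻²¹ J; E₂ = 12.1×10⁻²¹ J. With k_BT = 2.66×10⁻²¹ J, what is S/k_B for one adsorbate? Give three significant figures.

Eᵢ/kT = 0, 3.0940, 4.5489.
Z = Σ e^(−Eᵢ/kT) = e^(−0) + e^(−3.0940) + e^(−4.5489) = 1.0000 + 0.045320 + 0.010579 = 1.0559.
⟨E⟩ = Σ EᵢPᵢ = 0.47447 ×10⁻²¹ J.
S/k_B = ln Z + ⟨E⟩/kT = ln(1.0559) + 0.47447/2.66 = 0.054393 + 0.17837 = 0.233.

0.233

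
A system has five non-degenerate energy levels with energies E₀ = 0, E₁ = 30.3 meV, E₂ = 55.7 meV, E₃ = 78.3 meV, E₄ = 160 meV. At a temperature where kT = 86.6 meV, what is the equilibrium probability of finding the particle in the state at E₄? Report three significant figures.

0.0564

Eᵢ/kT = 0, 0.34988, 0.64319, 0.90416, 1.8476.
Z = Σ e^(−Eᵢ/kT) = e^(−0) + e^(−0.34988) + e^(−0.64319) + e^(−0.90416) + e^(−1.8476) = 1.0000 + 0.70477 + 0.52561 + 0.40488 + 0.15761 = 2.7929.
P₄ = e^(−E₄/kT) / Z = 0.15761/2.7929 = 0.0564.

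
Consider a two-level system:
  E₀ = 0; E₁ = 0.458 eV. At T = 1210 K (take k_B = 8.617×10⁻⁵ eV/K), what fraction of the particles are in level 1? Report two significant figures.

k_BT = 8.617×10⁻⁵ × 1210 K = 0.1043 eV.
Eᵢ/kT = 0, 4.391.
Z = Σ e^(−Eᵢ/kT) = e^(−0) + e^(−4.391) = 1.000 + 0.01239 = 1.012.
P₁ = e^(−E₁/kT) / Z = 0.01239/1.012 = 0.012.

0.012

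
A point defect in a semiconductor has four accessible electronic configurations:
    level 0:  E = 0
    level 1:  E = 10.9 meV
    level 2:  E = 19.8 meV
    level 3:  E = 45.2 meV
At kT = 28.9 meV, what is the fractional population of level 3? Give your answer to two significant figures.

0.087

Eᵢ/kT = 0, 0.3772, 0.6851, 1.564.
Z = Σ e^(−Eᵢ/kT) = e^(−0) + e^(−0.3772) + e^(−0.6851) + e^(−1.564) = 1.000 + 0.6858 + 0.5040 + 0.2093 = 2.399.
P₃ = e^(−E₃/kT) / Z = 0.2093/2.399 = 0.087.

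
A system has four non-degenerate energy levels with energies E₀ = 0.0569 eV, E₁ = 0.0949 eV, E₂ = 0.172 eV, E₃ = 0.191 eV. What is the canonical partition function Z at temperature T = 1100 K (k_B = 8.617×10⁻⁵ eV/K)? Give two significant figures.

Z = 1.2

k_BT = 8.617×10⁻⁵ × 1100 K = 0.09479 eV.
Eᵢ/kT = 0.6003, 1.001, 1.815, 2.015.
Z = Σ e^(−Eᵢ/kT) = e^(−0.6003) + e^(−1.001) + e^(−1.815) + e^(−2.015) = 0.5486 + 0.3675 + 0.1628 + 0.1333 = 1.212.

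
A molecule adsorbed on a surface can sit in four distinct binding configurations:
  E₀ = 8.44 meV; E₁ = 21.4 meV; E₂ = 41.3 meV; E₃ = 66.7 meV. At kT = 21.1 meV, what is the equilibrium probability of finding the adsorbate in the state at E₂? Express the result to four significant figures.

Eᵢ/kT = 0.400000, 1.01422, 1.95735, 3.16114.
Z = Σ e^(−Eᵢ/kT) = e^(−0.400000) + e^(−1.01422) + e^(−1.95735) + e^(−3.16114) = 0.670320 + 0.362685 + 0.141232 + 0.0423774 = 1.21661.
P₂ = e^(−E₂/kT) / Z = 0.141232/1.21661 = 0.1161.

0.1161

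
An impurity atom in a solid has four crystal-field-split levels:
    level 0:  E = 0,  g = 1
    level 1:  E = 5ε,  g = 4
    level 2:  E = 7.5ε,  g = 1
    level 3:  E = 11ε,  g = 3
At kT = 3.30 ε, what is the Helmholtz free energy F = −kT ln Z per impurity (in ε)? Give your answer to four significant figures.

Eᵢ/kT = 0, 1.51515, 2.27273, 3.33333.
Z = Σ gᵢe^(−Eᵢ/kT) = 1·e^(−0) + 4·e^(−1.51515) + 1·e^(−2.27273) + 3·e^(−3.33333) = 1.00000 + 0.879101 + 0.103031 + 0.107022 = 2.08915.
F = −kT ln Z = −3.30 × ln(2.08915) = −3.30 × 0.736757 = -2.431 ε.

-2.431 ε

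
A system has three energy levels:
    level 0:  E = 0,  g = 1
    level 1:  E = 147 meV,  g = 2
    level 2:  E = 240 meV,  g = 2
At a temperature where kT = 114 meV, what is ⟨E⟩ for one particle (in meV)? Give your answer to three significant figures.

Eᵢ/kT = 0, 1.2895, 2.1053.
Z = Σ gᵢe^(−Eᵢ/kT) = 1·e^(−0) + 2·e^(−1.2895) + 2·e^(−2.1053) = 1.0000 + 0.55082 + 0.24362 = 1.7944.
⟨E⟩ = Σ Eᵢ gᵢe^(−Eᵢ/kT) / Z = (0·1.0000 + 147·0.55082 + 240·0.24362) / 1.7944 = 77.7 meV.

77.7 meV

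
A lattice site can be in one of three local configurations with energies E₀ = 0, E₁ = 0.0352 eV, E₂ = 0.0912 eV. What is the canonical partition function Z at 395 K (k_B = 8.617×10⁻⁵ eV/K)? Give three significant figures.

Z = 1.42

k_BT = 8.617×10⁻⁵ × 395 K = 0.034037 eV.
Eᵢ/kT = 0, 1.0342, 2.6794.
Z = Σ e^(−Eᵢ/kT) = e^(−0) + e^(−1.0342) + e^(−2.6794) = 1.0000 + 0.35551 + 0.068604 = 1.4241.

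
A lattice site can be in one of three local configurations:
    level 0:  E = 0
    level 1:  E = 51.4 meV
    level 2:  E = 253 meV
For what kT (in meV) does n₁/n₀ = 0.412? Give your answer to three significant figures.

n₁/n₀ = exp[−(E₁−E₀)/kT] = 0.412.
⇒ (E₁−E₀)/kT = ln(1/0.412) = ln(2.4272) = 0.88674.
kT = 51.4 meV / 0.88674 = 58.0 meV.

58.0 meV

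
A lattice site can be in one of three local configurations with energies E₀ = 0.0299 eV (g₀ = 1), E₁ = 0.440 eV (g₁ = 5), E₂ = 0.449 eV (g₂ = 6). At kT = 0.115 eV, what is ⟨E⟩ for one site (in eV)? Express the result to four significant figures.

0.1252 eV

Eᵢ/kT = 0.260000, 3.82609, 3.90435.
Z = Σ gᵢe^(−Eᵢ/kT) = 1·e^(−0.260000) + 5·e^(−3.82609) + 6·e^(−3.90435) = 0.771052 + 0.108973 + 0.120924 = 1.00095.
⟨E⟩ = Σ Eᵢ gᵢe^(−Eᵢ/kT) / Z = (0.0299·0.771052 + 0.440·0.108973 + 0.449·0.120924) / 1.00095 = 0.1252 eV.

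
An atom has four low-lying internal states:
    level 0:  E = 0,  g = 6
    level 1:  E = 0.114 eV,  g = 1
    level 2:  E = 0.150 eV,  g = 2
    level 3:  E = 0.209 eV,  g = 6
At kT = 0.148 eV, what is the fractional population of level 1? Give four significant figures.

Eᵢ/kT = 0, 0.770270, 1.01351, 1.41216.
Z = Σ gᵢe^(−Eᵢ/kT) = 6·e^(−0) + 1·e^(−0.770270) + 2·e^(−1.01351) + 6·e^(−1.41216) = 6.00000 + 0.462888 + 0.725886 + 1.46170 = 8.65047.
P₁ = g₁ e^(−E₁/kT) / Z = 0.462888/8.65047 = 0.05351.

0.05351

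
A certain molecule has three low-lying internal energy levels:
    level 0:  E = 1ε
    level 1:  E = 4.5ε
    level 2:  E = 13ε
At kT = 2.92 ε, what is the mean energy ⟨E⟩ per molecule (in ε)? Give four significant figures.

Eᵢ/kT = 0.342466, 1.54110, 4.45205.
Z = Σ e^(−Eᵢ/kT) = e^(−0.342466) + e^(−1.54110) + e^(−4.45205) = 0.710017 + 0.214145 + 0.0116547 = 0.935817.
⟨E⟩ = Σ Eᵢ e^(−Eᵢ/kT) / Z = (1·0.710017 + 4.5·0.214145 + 13·0.0116547) / 0.935817 = 1.950 ε.

1.950 ε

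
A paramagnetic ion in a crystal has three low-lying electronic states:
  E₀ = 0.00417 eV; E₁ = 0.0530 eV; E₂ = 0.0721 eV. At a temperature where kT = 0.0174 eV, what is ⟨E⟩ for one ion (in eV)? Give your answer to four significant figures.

Eᵢ/kT = 0.239655, 3.04598, 4.14368.
Z = Σ e^(−Eᵢ/kT) = e^(−0.239655) + e^(−3.04598) + e^(−4.14368) = 0.786899 + 0.0475497 + 0.0158644 = 0.850313.
⟨E⟩ = Σ Eᵢ e^(−Eᵢ/kT) / Z = (0.00417·0.786899 + 0.0530·0.0475497 + 0.0721·0.0158644) / 0.850313 = 0.008168 eV.

0.008168 eV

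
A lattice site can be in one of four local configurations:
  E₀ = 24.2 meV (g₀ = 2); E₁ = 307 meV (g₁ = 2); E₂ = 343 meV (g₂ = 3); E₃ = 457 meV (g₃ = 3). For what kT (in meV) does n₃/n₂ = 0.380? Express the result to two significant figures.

120 meV

n₃/n₂ = (g₃/g₂) exp[−(E₃−E₂)/kT] = 0.380.
⇒ (E₃−E₂)/kT = ln((3/3)/0.380) = ln(2.632) = 0.9677.
kT = 114 meV / 0.9677 = 120 meV.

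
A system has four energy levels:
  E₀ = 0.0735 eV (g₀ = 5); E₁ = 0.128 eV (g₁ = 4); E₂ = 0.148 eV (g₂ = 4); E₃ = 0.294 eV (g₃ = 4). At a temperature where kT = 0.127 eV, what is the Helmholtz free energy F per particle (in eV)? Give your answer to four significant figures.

-0.2255 eV

Eᵢ/kT = 0.578740, 1.00787, 1.16535, 2.31496.
Z = Σ gᵢe^(−Eᵢ/kT) = 5·e^(−0.578740) + 4·e^(−1.00787) + 4·e^(−1.16535) + 4·e^(−2.31496) = 2.80302 + 1.45998 + 1.24725 + 0.395081 = 5.90533.
F = −kT ln Z = −0.127 × ln(5.90533) = −0.127 × 1.77586 = -0.2255 eV.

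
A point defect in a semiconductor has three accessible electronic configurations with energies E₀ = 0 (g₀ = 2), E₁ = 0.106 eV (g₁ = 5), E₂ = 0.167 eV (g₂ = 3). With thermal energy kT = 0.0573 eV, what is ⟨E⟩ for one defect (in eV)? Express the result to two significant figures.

Eᵢ/kT = 0, 1.850, 2.914.
Z = Σ gᵢe^(−Eᵢ/kT) = 2·e^(−0) + 5·e^(−1.850) + 3·e^(−2.914) = 2.000 + 0.7862 + 0.1628 = 2.949.
⟨E⟩ = Σ Eᵢ gᵢe^(−Eᵢ/kT) / Z = (0·2.000 + 0.106·0.7862 + 0.167·0.1628) / 2.949 = 0.037 eV.

0.037 eV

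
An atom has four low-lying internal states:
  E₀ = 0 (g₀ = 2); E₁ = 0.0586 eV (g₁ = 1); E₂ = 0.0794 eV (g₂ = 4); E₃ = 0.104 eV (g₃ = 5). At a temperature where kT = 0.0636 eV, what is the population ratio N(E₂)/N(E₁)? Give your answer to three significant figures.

n₂/n₁ = (g₂/g₁) exp[−(E₂−E₁)/kT] = (4/1) × exp(−(0.0208 eV)/(0.0636 eV)) = (4/1) × exp(-0.32704) = 2.88.

2.88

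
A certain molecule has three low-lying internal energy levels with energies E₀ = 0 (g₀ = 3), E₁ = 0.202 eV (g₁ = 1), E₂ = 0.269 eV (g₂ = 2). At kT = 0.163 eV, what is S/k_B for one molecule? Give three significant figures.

1.57

Eᵢ/kT = 0, 1.2393, 1.6503.
Z = Σ gᵢe^(−Eᵢ/kT) = 3·e^(−0) + 1·e^(−1.2393) + 2·e^(−1.6503) = 3.0000 + 0.28959 + 0.38398 = 3.6736.
⟨E⟩ = Σ EᵢPᵢ = 0.044041 eV.
S/k_B = ln Z + ⟨E⟩/kT = ln(3.6736) + 0.044041/0.163 = 1.3012 + 0.27019 = 1.57.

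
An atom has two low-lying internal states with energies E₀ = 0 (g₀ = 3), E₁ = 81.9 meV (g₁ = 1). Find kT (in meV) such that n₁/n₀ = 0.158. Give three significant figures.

n₁/n₀ = (g₁/g₀) exp[−(E₁−E₀)/kT] = 0.158.
⇒ (E₁−E₀)/kT = ln((1/3)/0.158) = ln(2.1097) = 0.74655.
kT = 81.9 meV / 0.74655 = 110 meV.

110 meV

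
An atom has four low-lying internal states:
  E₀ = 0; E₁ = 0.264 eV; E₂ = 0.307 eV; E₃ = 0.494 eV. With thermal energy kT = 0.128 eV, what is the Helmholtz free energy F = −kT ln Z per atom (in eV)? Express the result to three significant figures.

-0.0274 eV

Eᵢ/kT = 0, 2.0625, 2.3984, 3.8594.
Z = Σ e^(−Eᵢ/kT) = e^(−0) + e^(−2.0625) + e^(−2.3984) + e^(−3.8594) = 1.0000 + 0.12714 + 0.090863 + 0.021081 = 1.2391.
F = −kT ln Z = −0.128 × ln(1.2391) = −0.128 × 0.21439 = -0.0274 eV.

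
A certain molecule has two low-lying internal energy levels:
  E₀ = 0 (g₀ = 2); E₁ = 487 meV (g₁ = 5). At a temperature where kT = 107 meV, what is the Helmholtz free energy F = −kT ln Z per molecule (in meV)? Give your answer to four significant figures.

-76.95 meV

Eᵢ/kT = 0, 4.55140.
Z = Σ gᵢe^(−Eᵢ/kT) = 2·e^(−0) + 5·e^(−4.55140) = 2.00000 + 0.0527621 = 2.05276.
F = −kT ln Z = −107 × ln(2.05276) = −107 × 0.719185 = -76.95 meV.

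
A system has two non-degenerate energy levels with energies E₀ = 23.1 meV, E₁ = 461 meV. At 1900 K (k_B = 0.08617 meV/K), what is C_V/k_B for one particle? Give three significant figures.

k_BT = 0.08617 × 1900 K = 163.72 meV.
Eᵢ/kT = 0.14109, 2.8158.
Z = Σ e^(−Eᵢ/kT) = e^(−0.14109) + e^(−2.8158) = 0.86841 + 0.059857 = 0.92827.
⟨E⟩ = 51.337 meV, ⟨E²⟩ = 14203 meV².
C_V/k_B = (⟨E²⟩ − ⟨E⟩²)/(kT)² = (14203 − 2635.5)/26804 = 0.432.

0.432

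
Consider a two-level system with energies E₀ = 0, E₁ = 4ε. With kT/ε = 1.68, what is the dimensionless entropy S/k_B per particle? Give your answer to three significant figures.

Eᵢ/kT = 0, 2.3810.
Z = Σ e^(−Eᵢ/kT) = e^(−0) + e^(−2.3810) = 1.0000 + 0.092458 = 1.0925.
⟨E⟩ = Σ EᵢPᵢ = 0.33852 ε.
S/k_B = ln Z + ⟨E⟩/kT = ln(1.0925) + 0.33852/1.68 = 0.088469 + 0.20150 = 0.290.

0.290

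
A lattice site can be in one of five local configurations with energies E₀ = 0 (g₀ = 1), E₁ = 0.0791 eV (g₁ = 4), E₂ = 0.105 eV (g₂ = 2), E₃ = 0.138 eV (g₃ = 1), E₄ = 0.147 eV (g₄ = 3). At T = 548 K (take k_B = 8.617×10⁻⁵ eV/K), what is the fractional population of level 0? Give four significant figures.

0.4645

k_BT = 8.617×10⁻⁵ × 548 K = 0.0472212 eV.
Eᵢ/kT = 0, 1.67510, 2.22358, 2.92242, 3.11301.
Z = Σ gᵢe^(−Eᵢ/kT) = 1·e^(−0) + 4·e^(−1.67510) + 2·e^(−2.22358) + 1·e^(−2.92242) + 3·e^(−3.11301) = 1.00000 + 0.749158 + 0.216442 + 0.0538033 + 0.133401 = 2.15280.
P₀ = g₀ e^(−E₀/kT) / Z = 1.00000/2.15280 = 0.4645.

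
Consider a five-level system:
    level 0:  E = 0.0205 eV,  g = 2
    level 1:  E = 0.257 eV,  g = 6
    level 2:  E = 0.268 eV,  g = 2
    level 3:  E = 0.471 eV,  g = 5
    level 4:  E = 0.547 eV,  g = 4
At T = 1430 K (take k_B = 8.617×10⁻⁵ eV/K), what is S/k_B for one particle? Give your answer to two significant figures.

k_BT = 8.617×10⁻⁵ × 1430 K = 0.1232 eV.
Eᵢ/kT = 0.1664, 2.086, 2.175, 3.823, 4.440.
Z = Σ gᵢe^(−Eᵢ/kT) = 2·e^(−0.1664) + 6·e^(−2.086) + 2·e^(−2.175) + 5·e^(−3.823) + 4·e^(−4.440) = 1.693 + 0.7451 + 0.2272 + 0.1093 + 0.04718 = 2.822.
⟨E⟩ = Σ EᵢPᵢ = 0.1291 eV.
S/k_B = ln Z + ⟨E⟩/kT = ln(2.822) + 0.1291/0.1232 = 1.037 + 1.048 = 2.1.

2.1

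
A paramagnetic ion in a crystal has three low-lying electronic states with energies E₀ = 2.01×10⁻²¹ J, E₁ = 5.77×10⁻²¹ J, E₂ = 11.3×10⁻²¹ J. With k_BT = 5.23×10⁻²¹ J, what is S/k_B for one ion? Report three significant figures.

Eᵢ/kT = 0.38432, 1.1033, 2.1606.
Z = Σ e^(−Eᵢ/kT) = e^(−0.38432) + e^(−1.1033) + e^(−2.1606) = 0.68091 + 0.33177 + 0.11526 = 1.1279.
⟨E⟩ = Σ EᵢPᵢ = 4.0654 ×10⁻²¹ J.
S/k_B = ln Z + ⟨E⟩/kT = ln(1.1279) + 4.0654/5.23 = 0.12036 + 0.77732 = 0.898.

0.898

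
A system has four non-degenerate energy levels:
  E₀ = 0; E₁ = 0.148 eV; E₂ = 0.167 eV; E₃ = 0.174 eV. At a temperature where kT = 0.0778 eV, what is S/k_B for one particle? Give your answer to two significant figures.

Eᵢ/kT = 0, 1.902, 2.147, 2.237.
Z = Σ e^(−Eᵢ/kT) = e^(−0) + e^(−1.902) + e^(−2.147) + e^(−2.237) = 1.000 + 0.1493 + 0.1168 + 0.1068 = 1.373.
⟨E⟩ = Σ EᵢPᵢ = 0.04383 eV.
S/k_B = ln Z + ⟨E⟩/kT = ln(1.373) + 0.04383/0.0778 = 0.3170 + 0.5634 = 0.88.

0.88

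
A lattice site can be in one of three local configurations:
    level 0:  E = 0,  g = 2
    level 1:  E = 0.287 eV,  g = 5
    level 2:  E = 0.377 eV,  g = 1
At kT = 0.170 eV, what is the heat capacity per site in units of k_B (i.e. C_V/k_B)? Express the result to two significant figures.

Eᵢ/kT = 0, 1.688, 2.218.
Z = Σ gᵢe^(−Eᵢ/kT) = 2·e^(−0) + 5·e^(−1.688) + 1·e^(−2.218) = 2.000 + 0.9244 + 0.1088 = 3.033.
⟨E⟩ = 0.1010 eV, ⟨E²⟩ = 0.03020 eV².
C_V/k_B = (⟨E²⟩ − ⟨E⟩²)/(kT)² = (0.03020 − 0.01020)/0.02890 = 0.69.

0.69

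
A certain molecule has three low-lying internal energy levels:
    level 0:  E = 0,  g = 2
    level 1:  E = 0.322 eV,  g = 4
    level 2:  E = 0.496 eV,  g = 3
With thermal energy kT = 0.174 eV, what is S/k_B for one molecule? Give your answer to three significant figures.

Eᵢ/kT = 0, 1.8506, 2.8506.
Z = Σ gᵢe^(−Eᵢ/kT) = 2·e^(−0) + 4·e^(−1.8506) + 3·e^(−2.8506) = 2.0000 + 0.62857 + 0.17343 = 2.8020.
⟨E⟩ = Σ EᵢPᵢ = 0.10293 eV.
S/k_B = ln Z + ⟨E⟩/kT = ln(2.8020) + 0.10293/0.174 = 1.0303 + 0.59155 = 1.62.

1.62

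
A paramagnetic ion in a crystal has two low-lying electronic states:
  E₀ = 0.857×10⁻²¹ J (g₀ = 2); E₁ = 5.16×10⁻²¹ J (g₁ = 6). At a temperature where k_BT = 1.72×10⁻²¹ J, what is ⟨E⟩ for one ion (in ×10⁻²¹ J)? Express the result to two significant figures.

1.7 ×10⁻²¹ J

Eᵢ/kT = 0.4983, 3.000.
Z = Σ gᵢe^(−Eᵢ/kT) = 2·e^(−0.4983) + 6·e^(−3.000) = 1.215 + 0.2987 = 1.514.
⟨E⟩ = Σ Eᵢ gᵢe^(−Eᵢ/kT) / Z = (0.857·1.215 + 5.16·0.2987) / 1.514 = 1.7 ×10⁻²¹ J.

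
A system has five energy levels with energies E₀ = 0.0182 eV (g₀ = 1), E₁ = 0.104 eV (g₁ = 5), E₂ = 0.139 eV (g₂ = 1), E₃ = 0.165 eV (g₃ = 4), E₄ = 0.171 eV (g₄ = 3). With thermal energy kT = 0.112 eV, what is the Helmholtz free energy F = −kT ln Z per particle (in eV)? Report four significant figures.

Eᵢ/kT = 0.162500, 0.928571, 1.24107, 1.47321, 1.52679.
Z = Σ gᵢe^(−Eᵢ/kT) = 1·e^(−0.162500) + 5·e^(−0.928571) + 1·e^(−1.24107) + 4·e^(−1.47321) + 3·e^(−1.52679) = 0.850016 + 1.97559 + 0.289075 + 0.916754 + 0.651696 = 4.68313.
F = −kT ln Z = −0.112 × ln(4.68313) = −0.112 × 1.54397 = -0.1729 eV.

-0.1729 eV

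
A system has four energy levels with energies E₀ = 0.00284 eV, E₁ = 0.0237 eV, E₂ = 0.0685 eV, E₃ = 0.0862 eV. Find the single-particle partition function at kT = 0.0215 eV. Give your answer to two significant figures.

Z = 1.3

Eᵢ/kT = 0.1321, 1.102, 3.186, 4.009.
Z = Σ e^(−Eᵢ/kT) = e^(−0.1321) + e^(−1.102) + e^(−3.186) + e^(−4.009) = 0.8763 + 0.3322 + 0.04134 + 0.01815 = 1.268.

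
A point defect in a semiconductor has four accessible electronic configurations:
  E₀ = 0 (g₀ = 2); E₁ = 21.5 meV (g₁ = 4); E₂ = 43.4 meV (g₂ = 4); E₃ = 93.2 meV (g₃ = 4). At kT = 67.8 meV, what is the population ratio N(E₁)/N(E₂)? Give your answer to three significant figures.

1.38

n₁/n₂ = (g₁/g₂) exp[−(E₁−E₂)/kT] = (4/4) × exp(−(-21.9 meV)/(67.8 meV)) = (4/4) × exp(0.32301) = 1.38.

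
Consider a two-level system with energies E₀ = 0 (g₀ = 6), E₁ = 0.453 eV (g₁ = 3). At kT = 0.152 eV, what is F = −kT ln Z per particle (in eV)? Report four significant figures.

-0.2762 eV

Eᵢ/kT = 0, 2.98026.
Z = Σ gᵢe^(−Eᵢ/kT) = 6·e^(−0) + 3·e^(−2.98026) = 6.00000 + 0.152339 = 6.15234.
F = −kT ln Z = −0.152 × ln(6.15234) = −0.152 × 1.81683 = -0.2762 eV.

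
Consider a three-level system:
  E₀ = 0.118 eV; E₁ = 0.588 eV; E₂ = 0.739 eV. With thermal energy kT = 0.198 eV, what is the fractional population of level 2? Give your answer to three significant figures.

Eᵢ/kT = 0.59596, 2.9697, 3.7323.
Z = Σ e^(−Eᵢ/kT) = e^(−0.59596) + e^(−2.9697) + e^(−3.7323) = 0.55103 + 0.051319 + 0.023938 = 0.62629.
P₂ = e^(−E₂/kT) / Z = 0.023938/0.62629 = 0.0382.

0.0382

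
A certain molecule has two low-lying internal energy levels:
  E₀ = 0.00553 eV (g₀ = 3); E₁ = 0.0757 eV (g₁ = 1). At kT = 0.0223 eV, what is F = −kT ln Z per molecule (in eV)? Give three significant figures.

Eᵢ/kT = 0.24798, 3.3946.
Z = Σ gᵢe^(−Eᵢ/kT) = 3·e^(−0.24798) + 1·e^(−3.3946) = 2.3411 + 0.033554 = 2.3747.
F = −kT ln Z = −0.0223 × ln(2.3747) = −0.0223 × 0.86487 = -0.0193 eV.

-0.0193 eV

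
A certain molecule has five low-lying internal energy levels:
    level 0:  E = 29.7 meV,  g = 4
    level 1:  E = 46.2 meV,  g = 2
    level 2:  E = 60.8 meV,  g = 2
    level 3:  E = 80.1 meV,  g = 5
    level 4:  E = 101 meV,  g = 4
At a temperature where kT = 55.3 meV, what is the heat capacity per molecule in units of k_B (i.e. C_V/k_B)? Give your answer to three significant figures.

Eᵢ/kT = 0.53707, 0.83544, 1.0995, 1.4485, 1.8264.
Z = Σ gᵢe^(−Eᵢ/kT) = 4·e^(−0.53707) + 2·e^(−0.83544) + 2·e^(−1.0995) + 5·e^(−1.4485) + 4·e^(−1.8264) = 2.3378 + 0.86737 + 0.66608 + 1.1746 + 0.64397 = 5.6898.
⟨E⟩ = 54.330 meV, ⟨E²⟩ = 3599.6 meV².
C_V/k_B = (⟨E²⟩ − ⟨E⟩²)/(kT)² = (3599.6 − 2951.7)/3058.1 = 0.212.

0.212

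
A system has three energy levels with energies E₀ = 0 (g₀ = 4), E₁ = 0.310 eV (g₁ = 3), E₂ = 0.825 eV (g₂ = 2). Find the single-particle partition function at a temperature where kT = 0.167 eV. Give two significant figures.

Eᵢ/kT = 0, 1.856, 4.940.
Z = Σ gᵢe^(−Eᵢ/kT) = 4·e^(−0) + 3·e^(−1.856) + 2·e^(−4.940) = 4.000 + 0.4689 + 0.01431 = 4.483.

Z = 4.5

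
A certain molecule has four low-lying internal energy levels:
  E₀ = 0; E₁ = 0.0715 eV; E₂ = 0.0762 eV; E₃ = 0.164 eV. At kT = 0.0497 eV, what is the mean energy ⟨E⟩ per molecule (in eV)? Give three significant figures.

Eᵢ/kT = 0, 1.4386, 1.5332, 3.2998.
Z = Σ e^(−Eᵢ/kT) = e^(−0) + e^(−1.4386) + e^(−1.5332) + e^(−3.2998) = 1.0000 + 0.23726 + 0.21584 + 0.036891 = 1.4900.
⟨E⟩ = Σ Eᵢ e^(−Eᵢ/kT) / Z = (0·1.0000 + 0.0715·0.23726 + 0.0762·0.21584 + 0.164·0.036891) / 1.4900 = 0.0265 eV.

0.0265 eV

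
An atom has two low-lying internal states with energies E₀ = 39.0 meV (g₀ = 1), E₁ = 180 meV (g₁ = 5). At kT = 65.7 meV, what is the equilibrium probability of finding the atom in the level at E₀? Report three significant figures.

0.631

Eᵢ/kT = 0.59361, 2.7397.
Z = Σ gᵢe^(−Eᵢ/kT) = 1·e^(−0.59361) + 5·e^(−2.7397) = 0.55233 + 0.32295 = 0.87528.
P₀ = g₀ e^(−E₀/kT) / Z = 0.55233/0.87528 = 0.631.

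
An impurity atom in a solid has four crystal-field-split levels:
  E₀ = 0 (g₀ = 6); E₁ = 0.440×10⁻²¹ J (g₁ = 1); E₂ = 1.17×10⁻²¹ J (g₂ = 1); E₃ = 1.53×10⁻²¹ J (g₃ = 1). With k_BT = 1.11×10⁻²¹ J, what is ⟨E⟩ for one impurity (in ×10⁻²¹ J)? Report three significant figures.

0.150 ×10⁻²¹ J

Eᵢ/kT = 0, 0.39640, 1.0541, 1.3784.
Z = Σ gᵢe^(−Eᵢ/kT) = 6·e^(−0) + 1·e^(−0.39640) + 1·e^(−1.0541) + 1·e^(−1.3784) = 6.0000 + 0.67274 + 0.34851 + 0.25198 = 7.2732.
⟨E⟩ = Σ Eᵢ gᵢe^(−Eᵢ/kT) / Z = (0·6.0000 + 0.440·0.67274 + 1.17·0.34851 + 1.53·0.25198) / 7.2732 = 0.150 ×10⁻²¹ J.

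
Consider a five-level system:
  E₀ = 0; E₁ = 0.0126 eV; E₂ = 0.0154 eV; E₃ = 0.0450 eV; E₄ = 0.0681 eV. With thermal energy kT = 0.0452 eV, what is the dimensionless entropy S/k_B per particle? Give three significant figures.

1.50

Eᵢ/kT = 0, 0.27876, 0.34071, 0.99558, 1.5066.
Z = Σ e^(−Eᵢ/kT) = e^(−0) + e^(−0.27876) + e^(−0.34071) + e^(−0.99558) + e^(−1.5066) = 1.0000 + 0.75672 + 0.71127 + 0.36951 + 0.22166 = 3.0592.
⟨E⟩ = Σ EᵢPᵢ = 0.017067 eV.
S/k_B = ln Z + ⟨E⟩/kT = ln(3.0592) + 0.017067/0.0452 = 1.1182 + 0.37759 = 1.50.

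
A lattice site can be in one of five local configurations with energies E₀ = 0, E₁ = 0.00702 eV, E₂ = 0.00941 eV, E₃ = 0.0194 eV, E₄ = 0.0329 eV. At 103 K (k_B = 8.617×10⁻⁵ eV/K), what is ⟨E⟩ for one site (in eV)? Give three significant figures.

k_BT = 8.617×10⁻⁵ × 103 K = 0.0088755 eV.
Eᵢ/kT = 0, 0.79094, 1.0602, 2.1858, 3.7068.
Z = Σ e^(−Eᵢ/kT) = e^(−0) + e^(−0.79094) + e^(−1.0602) + e^(−2.1858) + e^(−3.7068) = 1.0000 + 0.45342 + 0.34639 + 0.11239 + 0.024556 = 1.9368.
⟨E⟩ = Σ Eᵢ e^(−Eᵢ/kT) / Z = (0·1.0000 + 0.00702·0.45342 + 0.00941·0.34639 + 0.0194·0.11239 + 0.0329·0.024556) / 1.9368 = 0.00487 eV.

0.00487 eV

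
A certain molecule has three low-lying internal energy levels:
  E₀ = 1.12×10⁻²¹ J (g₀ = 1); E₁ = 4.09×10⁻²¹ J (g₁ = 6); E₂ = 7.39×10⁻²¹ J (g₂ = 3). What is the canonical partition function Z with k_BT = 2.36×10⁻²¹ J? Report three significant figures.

Eᵢ/kT = 0.47458, 1.7331, 3.1314.
Z = Σ gᵢe^(−Eᵢ/kT) = 1·e^(−0.47458) + 6·e^(−1.7331) + 3·e^(−3.1314) = 0.62215 + 1.0604 + 0.13097 = 1.8135.

Z = 1.81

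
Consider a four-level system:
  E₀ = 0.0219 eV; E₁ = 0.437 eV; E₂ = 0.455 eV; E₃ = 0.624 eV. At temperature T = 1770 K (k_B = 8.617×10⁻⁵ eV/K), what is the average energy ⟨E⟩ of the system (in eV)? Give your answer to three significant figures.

k_BT = 8.617×10⁻⁵ × 1770 K = 0.15252 eV.
Eᵢ/kT = 0.14359, 2.8652, 2.9832, 4.0913.
Z = Σ e^(−Eᵢ/kT) = e^(−0.14359) + e^(−2.8652) + e^(−2.9832) + e^(−4.0913) = 0.86624 + 0.056972 + 0.050631 + 0.016717 = 0.99056.
⟨E⟩ = Σ Eᵢ e^(−Eᵢ/kT) / Z = (0.0219·0.86624 + 0.437·0.056972 + 0.455·0.050631 + 0.624·0.016717) / 0.99056 = 0.0781 eV.

0.0781 eV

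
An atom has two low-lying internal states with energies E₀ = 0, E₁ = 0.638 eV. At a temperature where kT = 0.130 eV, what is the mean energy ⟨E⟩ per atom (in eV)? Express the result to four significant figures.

0.004680 eV

Eᵢ/kT = 0, 4.90769.
Z = Σ e^(−Eᵢ/kT) = e^(−0) + e^(−4.90769) = 1.00000 + 0.00738954 = 1.00739.
⟨E⟩ = Σ Eᵢ e^(−Eᵢ/kT) / Z = (0·1.00000 + 0.638·0.00738954) / 1.00739 = 0.004680 eV.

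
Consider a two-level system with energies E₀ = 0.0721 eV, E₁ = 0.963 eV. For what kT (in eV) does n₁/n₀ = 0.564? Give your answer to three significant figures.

1.56 eV

n₁/n₀ = exp[−(E₁−E₀)/kT] = 0.564.
⇒ (E₁−E₀)/kT = ln(1/0.564) = ln(1.7730) = 0.57267.
kT = 0.8909 eV / 0.57267 = 1.56 eV.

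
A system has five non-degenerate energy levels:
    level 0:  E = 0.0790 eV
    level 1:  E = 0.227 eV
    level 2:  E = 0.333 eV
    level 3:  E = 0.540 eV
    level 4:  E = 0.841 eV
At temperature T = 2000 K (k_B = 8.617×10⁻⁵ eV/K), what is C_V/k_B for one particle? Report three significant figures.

0.594

k_BT = 8.617×10⁻⁵ × 2000 K = 0.17234 eV.
Eᵢ/kT = 0.45840, 1.3172, 1.9322, 3.1333, 4.8799.
Z = Σ e^(−Eᵢ/kT) = e^(−0.45840) + e^(−1.3172) + e^(−1.9322) + e^(−3.1333) + e^(−4.8799) = 0.63229 + 0.26788 + 0.14483 + 0.043574 + 0.0075978 = 1.0962.
⟨E⟩ = 0.17233 eV, ⟨E²⟩ = 0.047336 eV².
C_V/k_B = (⟨E²⟩ − ⟨E⟩²)/(kT)² = (0.047336 − 0.029698)/0.029701 = 0.594.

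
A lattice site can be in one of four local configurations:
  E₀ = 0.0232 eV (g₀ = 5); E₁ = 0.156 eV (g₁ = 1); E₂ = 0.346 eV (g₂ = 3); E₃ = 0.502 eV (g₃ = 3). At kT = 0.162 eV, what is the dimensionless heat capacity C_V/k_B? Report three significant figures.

0.472

Eᵢ/kT = 0.14321, 0.96296, 2.1358, 3.0988.
Z = Σ gᵢe^(−Eᵢ/kT) = 5·e^(−0.14321) + 1·e^(−0.96296) + 3·e^(−2.1358) + 3·e^(−3.0988) = 4.3329 + 0.38176 + 0.35445 + 0.13531 = 5.2044.
⟨E⟩ = 0.067374 eV, ⟨E²⟩ = 0.016938 eV².
C_V/k_B = (⟨E²⟩ − ⟨E⟩²)/(kT)² = (0.016938 − 0.0045393)/0.026244 = 0.472.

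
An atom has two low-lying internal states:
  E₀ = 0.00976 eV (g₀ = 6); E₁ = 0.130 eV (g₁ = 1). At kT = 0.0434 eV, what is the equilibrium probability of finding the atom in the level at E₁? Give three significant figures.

Eᵢ/kT = 0.22488, 2.9954.
Z = Σ gᵢe^(−Eᵢ/kT) = 6·e^(−0.22488) + 1·e^(−2.9954) = 4.7917 + 0.050017 = 4.8417.
P₁ = g₁ e^(−E₁/kT) / Z = 0.050017/4.8417 = 0.0103.

0.0103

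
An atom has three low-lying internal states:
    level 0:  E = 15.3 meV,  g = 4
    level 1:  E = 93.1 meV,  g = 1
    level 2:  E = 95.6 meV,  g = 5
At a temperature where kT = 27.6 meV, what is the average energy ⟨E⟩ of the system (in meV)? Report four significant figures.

21.42 meV

Eᵢ/kT = 0.554348, 3.37319, 3.46377.
Z = Σ gᵢe^(−Eᵢ/kT) = 4·e^(−0.554348) + 1·e^(−3.37319) + 5·e^(−3.46377) = 2.29779 + 0.0342801 + 0.156557 = 2.48863.
⟨E⟩ = Σ Eᵢ gᵢe^(−Eᵢ/kT) / Z = (15.3·2.29779 + 93.1·0.0342801 + 95.6·0.156557) / 2.48863 = 21.42 meV.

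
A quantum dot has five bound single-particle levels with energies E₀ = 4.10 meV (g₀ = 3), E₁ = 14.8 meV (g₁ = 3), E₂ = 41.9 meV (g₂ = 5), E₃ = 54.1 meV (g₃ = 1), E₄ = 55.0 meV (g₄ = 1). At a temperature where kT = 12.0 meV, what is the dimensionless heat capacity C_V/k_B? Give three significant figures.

Eᵢ/kT = 0.34167, 1.2333, 3.4917, 4.5083, 4.5833.
Z = Σ gᵢe^(−Eᵢ/kT) = 3·e^(−0.34167) + 3·e^(−1.2333) + 5·e^(−3.4917) + 1·e^(−4.5083) + 1·e^(−4.5833) = 2.1317 + 0.87399 + 0.15225 + 0.011017 + 0.010221 = 3.1792.
⟨E⟩ = 9.1886 meV, ⟨E²⟩ = 175.43 meV².
C_V/k_B = (⟨E²⟩ − ⟨E⟩²)/(kT)² = (175.43 − 84.430)/144.00 = 0.632.

0.632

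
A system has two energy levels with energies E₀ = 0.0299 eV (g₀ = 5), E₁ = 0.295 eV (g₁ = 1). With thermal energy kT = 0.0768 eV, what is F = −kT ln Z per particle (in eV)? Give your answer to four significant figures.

Eᵢ/kT = 0.389323, 3.84115.
Z = Σ gᵢe^(−Eᵢ/kT) = 5·e^(−0.389323) + 1·e^(−3.84115) = 3.38758 + 0.0214689 = 3.40905.
F = −kT ln Z = −0.0768 × ln(3.40905) = −0.0768 × 1.22643 = -0.09419 eV.

-0.09419 eV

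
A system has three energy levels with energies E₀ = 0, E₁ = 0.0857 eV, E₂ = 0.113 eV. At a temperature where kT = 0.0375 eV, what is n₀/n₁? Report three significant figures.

9.83

n₀/n₁ = exp[−(E₀−E₁)/kT] = exp(−(-0.0857 eV)/(0.0375 eV)) = exp(2.2853) = 9.83.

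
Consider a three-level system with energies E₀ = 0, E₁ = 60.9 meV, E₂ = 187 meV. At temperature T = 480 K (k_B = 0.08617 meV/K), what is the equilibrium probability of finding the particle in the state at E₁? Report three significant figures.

k_BT = 0.08617 × 480 K = 41.362 meV.
Eᵢ/kT = 0, 1.4724, 4.5211.
Z = Σ e^(−Eᵢ/kT) = e^(−0) + e^(−1.4724) + e^(−4.5211) = 1.0000 + 0.22937 + 0.010877 = 1.2402.
P₁ = e^(−E₁/kT) / Z = 0.22937/1.2402 = 0.185.

0.185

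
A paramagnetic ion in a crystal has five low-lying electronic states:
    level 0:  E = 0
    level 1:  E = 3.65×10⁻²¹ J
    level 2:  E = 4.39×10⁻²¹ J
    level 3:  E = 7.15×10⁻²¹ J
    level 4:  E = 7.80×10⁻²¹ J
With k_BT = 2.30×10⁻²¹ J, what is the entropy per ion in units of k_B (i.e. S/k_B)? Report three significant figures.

Eᵢ/kT = 0, 1.5870, 1.9087, 3.1087, 3.3913.
Z = Σ e^(−Eᵢ/kT) = e^(−0) + e^(−1.5870) + e^(−1.9087) + e^(−3.1087) + e^(−3.3913) = 1.0000 + 0.20454 + 0.14827 + 0.044659 + 0.033665 = 1.4311.
⟨E⟩ = Σ EᵢPᵢ = 1.3831 ×10⁻²¹ J.
S/k_B = ln Z + ⟨E⟩/kT = ln(1.4311) + 1.3831/2.30 = 0.35844 + 0.60135 = 0.960.

0.960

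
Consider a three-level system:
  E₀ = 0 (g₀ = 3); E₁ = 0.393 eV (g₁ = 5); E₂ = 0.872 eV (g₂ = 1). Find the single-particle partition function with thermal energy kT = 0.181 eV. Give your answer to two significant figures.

Z = 3.6

Eᵢ/kT = 0, 2.171, 4.818.
Z = Σ gᵢe^(−Eᵢ/kT) = 3·e^(−0) + 5·e^(−2.171) + 1·e^(−4.818) = 3.000 + 0.5703 + 0.008083 = 3.578.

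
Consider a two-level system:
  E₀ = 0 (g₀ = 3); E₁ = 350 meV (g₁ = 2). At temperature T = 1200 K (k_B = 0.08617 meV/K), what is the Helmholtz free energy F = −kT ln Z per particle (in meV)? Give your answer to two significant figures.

-120 meV

k_BT = 0.08617 × 1200 K = 103.4 meV.
Eᵢ/kT = 0, 3.385.
Z = Σ gᵢe^(−Eᵢ/kT) = 3·e^(−0) + 2·e^(−3.385) = 3.000 + 0.06776 = 3.068.
F = −kT ln Z = −103.4 × ln(3.068) = −103.4 × 1.121 = -120 meV.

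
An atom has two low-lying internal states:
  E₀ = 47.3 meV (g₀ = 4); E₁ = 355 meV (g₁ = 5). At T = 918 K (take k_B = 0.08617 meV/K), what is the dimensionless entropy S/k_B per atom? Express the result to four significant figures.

k_BT = 0.08617 × 918 K = 79.1041 meV.
Eᵢ/kT = 0.597946, 4.48776.
Z = Σ gᵢe^(−Eᵢ/kT) = 4·e^(−0.597946) + 5·e^(−4.48776) = 2.19976 + 0.0562290 = 2.25599.
⟨E⟩ = Σ EᵢPᵢ = 54.9692 meV.
S/k_B = ln Z + ⟨E⟩/kT = ln(2.25599) + 54.9692/79.1041 = 0.813589 + 0.694897 = 1.508.

1.508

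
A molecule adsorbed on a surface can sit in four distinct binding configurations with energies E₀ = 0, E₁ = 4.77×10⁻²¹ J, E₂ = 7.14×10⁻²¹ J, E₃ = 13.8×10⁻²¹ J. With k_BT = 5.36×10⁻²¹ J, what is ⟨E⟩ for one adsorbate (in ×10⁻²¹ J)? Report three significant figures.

2.80 ×10⁻²¹ J

Eᵢ/kT = 0, 0.88993, 1.3321, 2.5746.
Z = Σ e^(−Eᵢ/kT) = e^(−0) + e^(−0.88993) + e^(−1.3321) + e^(−2.5746) = 1.0000 + 0.41068 + 0.26392 + 0.076184 = 1.7508.
⟨E⟩ = Σ Eᵢ e^(−Eᵢ/kT) / Z = (0·1.0000 + 4.77·0.41068 + 7.14·0.26392 + 13.8·0.076184) / 1.7508 = 2.80 ×10⁻²¹ J.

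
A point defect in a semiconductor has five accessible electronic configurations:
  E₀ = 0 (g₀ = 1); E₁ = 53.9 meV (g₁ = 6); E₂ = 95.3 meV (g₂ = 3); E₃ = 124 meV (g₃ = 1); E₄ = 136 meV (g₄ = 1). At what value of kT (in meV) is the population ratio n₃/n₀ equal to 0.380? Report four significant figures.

128.2 meV

n₃/n₀ = (g₃/g₀) exp[−(E₃−E₀)/kT] = 0.380.
⇒ (E₃−E₀)/kT = ln((1/1)/0.380) = ln(2.63158) = 0.967584.
kT = 124 meV / 0.967584 = 128.2 meV.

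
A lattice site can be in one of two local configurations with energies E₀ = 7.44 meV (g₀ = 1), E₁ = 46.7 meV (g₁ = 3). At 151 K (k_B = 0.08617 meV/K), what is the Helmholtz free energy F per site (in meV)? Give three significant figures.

5.66 meV

k_BT = 0.08617 × 151 K = 13.012 meV.
Eᵢ/kT = 0.57178, 3.5890.
Z = Σ gᵢe^(−Eᵢ/kT) = 1·e^(−0.57178) + 3·e^(−3.5890) = 0.56452 + 0.082878 = 0.64740.
F = −kT ln Z = −13.012 × ln(0.64740) = −13.012 × -0.43479 = 5.66 meV.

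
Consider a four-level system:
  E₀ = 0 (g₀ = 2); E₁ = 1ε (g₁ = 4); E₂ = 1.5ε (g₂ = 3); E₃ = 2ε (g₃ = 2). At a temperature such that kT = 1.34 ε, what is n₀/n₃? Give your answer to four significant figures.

4.448

n₀/n₃ = (g₀/g₃) exp[−(E₀−E₃)/kT] = (2/2) × exp(−(-2ε)/(1.34ε)) = (2/2) × exp(1.49254) = 4.448.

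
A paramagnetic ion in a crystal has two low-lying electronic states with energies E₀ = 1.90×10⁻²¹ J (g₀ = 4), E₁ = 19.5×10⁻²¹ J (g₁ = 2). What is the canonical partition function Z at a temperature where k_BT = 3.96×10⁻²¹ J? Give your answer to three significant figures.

Eᵢ/kT = 0.47980, 4.9242.
Z = Σ gᵢe^(−Eᵢ/kT) = 4·e^(−0.47980) + 2·e^(−4.9242) = 2.4756 + 0.014537 = 2.4901.

Z = 2.49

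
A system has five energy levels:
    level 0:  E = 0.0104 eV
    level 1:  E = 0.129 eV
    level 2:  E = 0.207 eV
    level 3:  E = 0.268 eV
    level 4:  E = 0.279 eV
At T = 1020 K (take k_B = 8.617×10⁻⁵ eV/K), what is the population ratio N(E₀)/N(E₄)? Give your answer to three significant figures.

k_BT = 8.617×10⁻⁵ × 1020 K = 0.087893 eV.
n₀/n₄ = exp[−(E₀−E₄)/kT] = exp(−(-0.2686 eV)/(0.087893 eV)) = exp(3.0560) = 21.2.

21.2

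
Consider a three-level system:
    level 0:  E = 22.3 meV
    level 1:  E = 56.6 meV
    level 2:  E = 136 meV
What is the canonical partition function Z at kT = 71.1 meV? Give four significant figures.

Eᵢ/kT = 0.313643, 0.796062, 1.91280.
Z = Σ e^(−Eᵢ/kT) = e^(−0.313643) + e^(−0.796062) + e^(−1.91280) = 0.730780 + 0.451102 + 0.147666 = 1.32955.

Z = 1.330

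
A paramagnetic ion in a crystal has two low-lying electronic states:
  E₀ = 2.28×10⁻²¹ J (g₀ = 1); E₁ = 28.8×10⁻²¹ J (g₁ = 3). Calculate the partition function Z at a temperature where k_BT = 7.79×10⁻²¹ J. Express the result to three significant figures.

Eᵢ/kT = 0.29268, 3.6970.
Z = Σ gᵢe^(−Eᵢ/kT) = 1·e^(−0.29268) + 3·e^(−3.6970) = 0.74626 + 0.074393 = 0.82065.

Z = 0.821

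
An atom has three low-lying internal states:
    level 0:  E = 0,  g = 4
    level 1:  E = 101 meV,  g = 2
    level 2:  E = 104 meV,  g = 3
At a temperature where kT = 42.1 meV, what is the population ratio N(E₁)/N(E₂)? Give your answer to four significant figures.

n₁/n₂ = (g₁/g₂) exp[−(E₁−E₂)/kT] = (2/3) × exp(−(-3 meV)/(42.1 meV)) = (2/3) × exp(0.0712589) = 0.7159.

0.7159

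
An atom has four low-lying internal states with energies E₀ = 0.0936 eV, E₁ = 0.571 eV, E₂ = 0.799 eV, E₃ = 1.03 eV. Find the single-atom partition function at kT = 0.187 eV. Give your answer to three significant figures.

Z = 0.671

Eᵢ/kT = 0.50053, 3.0535, 4.2727, 5.5080.
Z = Σ e^(−Eᵢ/kT) = e^(−0.50053) + e^(−3.0535) + e^(−4.2727) + e^(−5.5080) = 0.60621 + 0.047193 + 0.013944 + 0.0040542 = 0.67140.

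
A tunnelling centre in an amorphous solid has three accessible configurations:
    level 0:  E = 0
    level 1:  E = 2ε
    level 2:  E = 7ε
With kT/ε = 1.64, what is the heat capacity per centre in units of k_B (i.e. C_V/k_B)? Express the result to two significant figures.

0.43

Eᵢ/kT = 0, 1.220, 4.268.
Z = Σ e^(−Eᵢ/kT) = e^(−0) + e^(−1.220) + e^(−4.268) = 1.000 + 0.2952 + 0.01401 = 1.309.
⟨E⟩ = 0.5260 ε, ⟨E²⟩ = 1.427 ε².
C_V/k_B = (⟨E²⟩ − ⟨E⟩²)/(kT)² = (1.427 − 0.2767)/2.690 = 0.43.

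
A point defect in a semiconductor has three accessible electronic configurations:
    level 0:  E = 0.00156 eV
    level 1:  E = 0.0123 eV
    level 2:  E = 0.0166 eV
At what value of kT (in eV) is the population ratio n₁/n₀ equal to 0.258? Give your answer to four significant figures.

0.007927 eV

n₁/n₀ = exp[−(E₁−E₀)/kT] = 0.258.
⇒ (E₁−E₀)/kT = ln(1/0.258) = ln(3.87597) = 1.35480.
kT = 0.01074 eV / 1.35480 = 0.007927 eV.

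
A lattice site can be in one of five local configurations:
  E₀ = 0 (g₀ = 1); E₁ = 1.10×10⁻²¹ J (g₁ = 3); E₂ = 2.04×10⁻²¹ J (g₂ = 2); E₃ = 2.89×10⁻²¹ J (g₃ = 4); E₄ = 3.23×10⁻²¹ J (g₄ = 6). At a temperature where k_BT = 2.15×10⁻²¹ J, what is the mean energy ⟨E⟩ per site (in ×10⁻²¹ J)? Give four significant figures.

1.829 ×10⁻²¹ J

Eᵢ/kT = 0, 0.511628, 0.948837, 1.34419, 1.50233.
Z = Σ gᵢe^(−Eᵢ/kT) = 1·e^(−0) + 3·e^(−0.511628) + 2·e^(−0.948837) + 4·e^(−1.34419) + 6·e^(−1.50233) = 1.00000 + 1.79856 + 0.774382 + 1.04300 + 1.33567 = 5.95161.
⟨E⟩ = Σ Eᵢ gᵢe^(−Eᵢ/kT) / Z = (0·1.00000 + 1.10·1.79856 + 2.04·0.774382 + 2.89·1.04300 + 3.23·1.33567) / 5.95161 = 1.829 ×10⁻²¹ J.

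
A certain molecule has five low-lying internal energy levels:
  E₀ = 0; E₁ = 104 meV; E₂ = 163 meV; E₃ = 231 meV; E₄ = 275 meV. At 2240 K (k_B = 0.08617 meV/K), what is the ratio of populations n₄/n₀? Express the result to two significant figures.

0.24

k_BT = 0.08617 × 2240 K = 193.0 meV.
n₄/n₀ = exp[−(E₄−E₀)/kT] = exp(−(275 meV)/(193.0 meV)) = exp(-1.425) = 0.24.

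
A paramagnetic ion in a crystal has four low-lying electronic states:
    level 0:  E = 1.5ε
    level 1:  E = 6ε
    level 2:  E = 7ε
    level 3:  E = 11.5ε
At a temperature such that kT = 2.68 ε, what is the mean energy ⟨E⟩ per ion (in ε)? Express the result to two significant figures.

Eᵢ/kT = 0.5597, 2.239, 2.612, 4.291.
Z = Σ e^(−Eᵢ/kT) = e^(−0.5597) + e^(−2.239) + e^(−2.612) + e^(−4.291) = 0.5714 + 0.1066 + 0.07339 + 0.01369 = 0.7651.
⟨E⟩ = Σ Eᵢ e^(−Eᵢ/kT) / Z = (1.5·0.5714 + 6·0.1066 + 7·0.07339 + 11.5·0.01369) / 0.7651 = 2.8 ε.

2.8 ε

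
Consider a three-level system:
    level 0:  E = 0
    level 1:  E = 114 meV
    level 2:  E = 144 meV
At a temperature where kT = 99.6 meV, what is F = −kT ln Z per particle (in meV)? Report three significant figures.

Eᵢ/kT = 0, 1.1446, 1.4458.
Z = Σ e^(−Eᵢ/kT) = e^(−0) + e^(−1.1446) + e^(−1.4458) = 1.0000 + 0.31835 + 0.23556 = 1.5539.
F = −kT ln Z = −99.6 × ln(1.5539) = −99.6 × 0.44077 = -43.9 meV.

-43.9 meV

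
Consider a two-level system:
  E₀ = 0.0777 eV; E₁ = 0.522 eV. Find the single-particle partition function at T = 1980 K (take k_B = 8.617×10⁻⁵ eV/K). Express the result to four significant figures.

Z = 0.6811

k_BT = 8.617×10⁻⁵ × 1980 K = 0.170617 eV.
Eᵢ/kT = 0.455406, 3.05948.
Z = Σ e^(−Eᵢ/kT) = e^(−0.455406) + e^(−3.05948) = 0.634190 + 0.0469121 = 0.681102.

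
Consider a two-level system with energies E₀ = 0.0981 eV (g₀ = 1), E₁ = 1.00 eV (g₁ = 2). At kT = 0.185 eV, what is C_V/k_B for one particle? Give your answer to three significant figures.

0.352

Eᵢ/kT = 0.53027, 5.4054.
Z = Σ gᵢe^(−Eᵢ/kT) = 1·e^(−0.53027) + 2·e^(−5.4054) = 0.58845 + 0.0089845 = 0.59743.
⟨E⟩ = 0.11166 eV, ⟨E²⟩ = 0.024518 eV².
C_V/k_B = (⟨E²⟩ − ⟨E⟩²)/(kT)² = (0.024518 − 0.012468)/0.034225 = 0.352.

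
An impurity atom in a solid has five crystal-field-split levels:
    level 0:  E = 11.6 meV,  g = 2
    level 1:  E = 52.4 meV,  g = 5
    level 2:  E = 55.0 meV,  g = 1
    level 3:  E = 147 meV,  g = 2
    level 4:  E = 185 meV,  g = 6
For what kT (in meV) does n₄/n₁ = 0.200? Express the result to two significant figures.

n₄/n₁ = (g₄/g₁) exp[−(E₄−E₁)/kT] = 0.200.
⇒ (E₄−E₁)/kT = ln((6/5)/0.200) = ln(6.000) = 1.792.
kT = 132.6 meV / 1.792 = 74 meV.

74 meV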